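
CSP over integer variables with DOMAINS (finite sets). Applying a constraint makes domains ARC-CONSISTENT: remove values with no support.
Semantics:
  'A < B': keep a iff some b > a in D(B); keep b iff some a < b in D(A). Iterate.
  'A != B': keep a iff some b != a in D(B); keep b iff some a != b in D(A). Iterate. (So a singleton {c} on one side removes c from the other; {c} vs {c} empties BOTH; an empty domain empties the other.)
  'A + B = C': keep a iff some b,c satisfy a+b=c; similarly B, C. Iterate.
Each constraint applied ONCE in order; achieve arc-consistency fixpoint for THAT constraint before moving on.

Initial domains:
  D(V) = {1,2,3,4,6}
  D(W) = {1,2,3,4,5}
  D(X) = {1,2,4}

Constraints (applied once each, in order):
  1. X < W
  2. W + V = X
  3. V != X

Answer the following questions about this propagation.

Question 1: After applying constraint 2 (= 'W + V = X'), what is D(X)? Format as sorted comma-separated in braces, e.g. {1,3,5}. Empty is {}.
Answer: {4}

Derivation:
Constraint 1 (X < W) on D(X)={1,2,4} D(W)={1,2,3,4,5}: W {1,2,3,4,5}->{2,3,4,5}
Constraint 2 (W + V = X) on D(W)={2,3,4,5} D(V)={1,2,3,4,6} D(X)={1,2,4}: W {2,3,4,5}->{2,3}; V {1,2,3,4,6}->{1,2}; X {1,2,4}->{4}
So after constraint 2: D(X) = {4}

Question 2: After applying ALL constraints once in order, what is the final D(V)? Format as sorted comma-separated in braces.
Answer: {1,2}

Derivation:
Constraint 1 (X < W) on D(X)={1,2,4} D(W)={1,2,3,4,5}: W {1,2,3,4,5}->{2,3,4,5}
Constraint 2 (W + V = X) on D(W)={2,3,4,5} D(V)={1,2,3,4,6} D(X)={1,2,4}: W {2,3,4,5}->{2,3}; V {1,2,3,4,6}->{1,2}; X {1,2,4}->{4}
Constraint 3 (V != X) on D(V)={1,2} D(X)={4}: no change
So after all 3 constraints: D(V) = {1,2}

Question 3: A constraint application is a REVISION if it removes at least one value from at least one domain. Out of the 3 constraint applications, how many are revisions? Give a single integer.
Constraint 1 (X < W) on D(X)={1,2,4} D(W)={1,2,3,4,5}: W {1,2,3,4,5}->{2,3,4,5} => REVISION
Constraint 2 (W + V = X) on D(W)={2,3,4,5} D(V)={1,2,3,4,6} D(X)={1,2,4}: W {2,3,4,5}->{2,3}; V {1,2,3,4,6}->{1,2}; X {1,2,4}->{4} => REVISION
Constraint 3 (V != X) on D(V)={1,2} D(X)={4}: no change => not a revision
Total revisions = 2

Answer: 2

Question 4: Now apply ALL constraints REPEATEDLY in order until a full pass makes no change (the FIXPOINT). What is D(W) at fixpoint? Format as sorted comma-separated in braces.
pass 0 (initial): D(W)={1,2,3,4,5}
pass 1: V {1,2,3,4,6}->{1,2}; W {1,2,3,4,5}->{2,3}; X {1,2,4}->{4}
pass 2: V {1,2}->{}; W {2,3}->{}; X {4}->{}
pass 3: no change
Fixpoint after 3 passes: D(W) = {}

Answer: {}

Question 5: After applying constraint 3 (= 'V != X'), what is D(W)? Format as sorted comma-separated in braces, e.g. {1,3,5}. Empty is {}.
Constraint 1 (X < W) on D(X)={1,2,4} D(W)={1,2,3,4,5}: W {1,2,3,4,5}->{2,3,4,5}
Constraint 2 (W + V = X) on D(W)={2,3,4,5} D(V)={1,2,3,4,6} D(X)={1,2,4}: W {2,3,4,5}->{2,3}; V {1,2,3,4,6}->{1,2}; X {1,2,4}->{4}
Constraint 3 (V != X) on D(V)={1,2} D(X)={4}: no change
So after constraint 3: D(W) = {2,3}

Answer: {2,3}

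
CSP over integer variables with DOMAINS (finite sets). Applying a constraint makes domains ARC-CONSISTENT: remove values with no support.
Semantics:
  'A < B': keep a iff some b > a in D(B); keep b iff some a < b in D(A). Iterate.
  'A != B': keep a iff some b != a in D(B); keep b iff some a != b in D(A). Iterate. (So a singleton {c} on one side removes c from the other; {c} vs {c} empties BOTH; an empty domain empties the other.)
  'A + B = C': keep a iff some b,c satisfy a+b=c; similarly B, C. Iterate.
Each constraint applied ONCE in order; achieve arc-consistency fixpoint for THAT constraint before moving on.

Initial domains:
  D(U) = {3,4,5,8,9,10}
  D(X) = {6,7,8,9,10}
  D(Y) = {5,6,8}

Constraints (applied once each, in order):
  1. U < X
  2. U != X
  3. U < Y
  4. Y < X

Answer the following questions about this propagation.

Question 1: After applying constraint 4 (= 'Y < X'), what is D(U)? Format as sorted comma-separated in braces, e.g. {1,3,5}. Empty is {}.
Answer: {3,4,5}

Derivation:
Constraint 1 (U < X) on D(U)={3,4,5,8,9,10} D(X)={6,7,8,9,10}: U {3,4,5,8,9,10}->{3,4,5,8,9}
Constraint 2 (U != X) on D(U)={3,4,5,8,9} D(X)={6,7,8,9,10}: no change
Constraint 3 (U < Y) on D(U)={3,4,5,8,9} D(Y)={5,6,8}: U {3,4,5,8,9}->{3,4,5}
Constraint 4 (Y < X) on D(Y)={5,6,8} D(X)={6,7,8,9,10}: no change
So after constraint 4: D(U) = {3,4,5}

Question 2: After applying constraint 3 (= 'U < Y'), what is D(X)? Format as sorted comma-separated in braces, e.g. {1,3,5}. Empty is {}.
Constraint 1 (U < X) on D(U)={3,4,5,8,9,10} D(X)={6,7,8,9,10}: U {3,4,5,8,9,10}->{3,4,5,8,9}
Constraint 2 (U != X) on D(U)={3,4,5,8,9} D(X)={6,7,8,9,10}: no change
Constraint 3 (U < Y) on D(U)={3,4,5,8,9} D(Y)={5,6,8}: U {3,4,5,8,9}->{3,4,5}
So after constraint 3: D(X) = {6,7,8,9,10}

Answer: {6,7,8,9,10}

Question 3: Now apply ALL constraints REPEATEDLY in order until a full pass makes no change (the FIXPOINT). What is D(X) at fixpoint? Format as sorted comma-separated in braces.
Answer: {6,7,8,9,10}

Derivation:
pass 0 (initial): D(X)={6,7,8,9,10}
pass 1: U {3,4,5,8,9,10}->{3,4,5}
pass 2: no change
Fixpoint after 2 passes: D(X) = {6,7,8,9,10}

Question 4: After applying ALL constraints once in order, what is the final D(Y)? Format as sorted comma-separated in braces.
Answer: {5,6,8}

Derivation:
Constraint 1 (U < X) on D(U)={3,4,5,8,9,10} D(X)={6,7,8,9,10}: U {3,4,5,8,9,10}->{3,4,5,8,9}
Constraint 2 (U != X) on D(U)={3,4,5,8,9} D(X)={6,7,8,9,10}: no change
Constraint 3 (U < Y) on D(U)={3,4,5,8,9} D(Y)={5,6,8}: U {3,4,5,8,9}->{3,4,5}
Constraint 4 (Y < X) on D(Y)={5,6,8} D(X)={6,7,8,9,10}: no change
So after all 4 constraints: D(Y) = {5,6,8}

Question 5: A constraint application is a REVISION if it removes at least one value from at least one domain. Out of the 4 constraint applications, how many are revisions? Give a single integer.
Constraint 1 (U < X) on D(U)={3,4,5,8,9,10} D(X)={6,7,8,9,10}: U {3,4,5,8,9,10}->{3,4,5,8,9} => REVISION
Constraint 2 (U != X) on D(U)={3,4,5,8,9} D(X)={6,7,8,9,10}: no change => not a revision
Constraint 3 (U < Y) on D(U)={3,4,5,8,9} D(Y)={5,6,8}: U {3,4,5,8,9}->{3,4,5} => REVISION
Constraint 4 (Y < X) on D(Y)={5,6,8} D(X)={6,7,8,9,10}: no change => not a revision
Total revisions = 2

Answer: 2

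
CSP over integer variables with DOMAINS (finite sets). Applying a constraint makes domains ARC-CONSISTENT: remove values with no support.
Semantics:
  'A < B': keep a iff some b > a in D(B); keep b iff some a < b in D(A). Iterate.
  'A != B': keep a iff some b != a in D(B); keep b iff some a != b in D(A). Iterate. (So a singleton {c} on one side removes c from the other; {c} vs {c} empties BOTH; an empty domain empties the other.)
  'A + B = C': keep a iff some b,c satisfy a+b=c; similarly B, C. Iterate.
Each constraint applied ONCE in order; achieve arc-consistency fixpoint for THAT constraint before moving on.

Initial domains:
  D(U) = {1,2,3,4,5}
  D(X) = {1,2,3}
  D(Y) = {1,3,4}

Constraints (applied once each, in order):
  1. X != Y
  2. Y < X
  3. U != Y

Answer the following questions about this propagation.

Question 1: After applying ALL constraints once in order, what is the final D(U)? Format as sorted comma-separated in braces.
Answer: {2,3,4,5}

Derivation:
Constraint 1 (X != Y) on D(X)={1,2,3} D(Y)={1,3,4}: no change
Constraint 2 (Y < X) on D(Y)={1,3,4} D(X)={1,2,3}: Y {1,3,4}->{1}; X {1,2,3}->{2,3}
Constraint 3 (U != Y) on D(U)={1,2,3,4,5} D(Y)={1}: U {1,2,3,4,5}->{2,3,4,5}
So after all 3 constraints: D(U) = {2,3,4,5}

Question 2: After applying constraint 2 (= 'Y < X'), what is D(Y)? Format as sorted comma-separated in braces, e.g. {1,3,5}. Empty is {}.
Answer: {1}

Derivation:
Constraint 1 (X != Y) on D(X)={1,2,3} D(Y)={1,3,4}: no change
Constraint 2 (Y < X) on D(Y)={1,3,4} D(X)={1,2,3}: Y {1,3,4}->{1}; X {1,2,3}->{2,3}
So after constraint 2: D(Y) = {1}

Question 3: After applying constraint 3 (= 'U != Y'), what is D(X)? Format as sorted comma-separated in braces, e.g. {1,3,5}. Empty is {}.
Constraint 1 (X != Y) on D(X)={1,2,3} D(Y)={1,3,4}: no change
Constraint 2 (Y < X) on D(Y)={1,3,4} D(X)={1,2,3}: Y {1,3,4}->{1}; X {1,2,3}->{2,3}
Constraint 3 (U != Y) on D(U)={1,2,3,4,5} D(Y)={1}: U {1,2,3,4,5}->{2,3,4,5}
So after constraint 3: D(X) = {2,3}

Answer: {2,3}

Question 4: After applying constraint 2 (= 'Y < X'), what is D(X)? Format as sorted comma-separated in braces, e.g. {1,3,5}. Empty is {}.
Constraint 1 (X != Y) on D(X)={1,2,3} D(Y)={1,3,4}: no change
Constraint 2 (Y < X) on D(Y)={1,3,4} D(X)={1,2,3}: Y {1,3,4}->{1}; X {1,2,3}->{2,3}
So after constraint 2: D(X) = {2,3}

Answer: {2,3}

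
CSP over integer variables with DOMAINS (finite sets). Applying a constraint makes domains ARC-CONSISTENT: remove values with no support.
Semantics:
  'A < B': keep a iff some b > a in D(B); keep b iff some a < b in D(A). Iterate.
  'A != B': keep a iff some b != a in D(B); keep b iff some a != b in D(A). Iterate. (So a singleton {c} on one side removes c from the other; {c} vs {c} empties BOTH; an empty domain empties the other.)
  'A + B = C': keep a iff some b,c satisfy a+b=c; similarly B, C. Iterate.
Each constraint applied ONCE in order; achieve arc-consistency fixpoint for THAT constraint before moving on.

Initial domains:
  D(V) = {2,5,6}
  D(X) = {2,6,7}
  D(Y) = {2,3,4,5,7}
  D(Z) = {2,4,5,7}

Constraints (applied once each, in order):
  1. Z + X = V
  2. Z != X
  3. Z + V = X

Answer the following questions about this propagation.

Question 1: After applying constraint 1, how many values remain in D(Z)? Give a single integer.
Answer: 1

Derivation:
Constraint 1 (Z + X = V) on D(Z)={2,4,5,7} D(X)={2,6,7} D(V)={2,5,6}: Z {2,4,5,7}->{4}; X {2,6,7}->{2}; V {2,5,6}->{6}
So after constraint 1: D(Z)={4}, size = 1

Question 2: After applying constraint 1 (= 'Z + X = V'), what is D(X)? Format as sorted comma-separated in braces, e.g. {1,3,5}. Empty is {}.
Answer: {2}

Derivation:
Constraint 1 (Z + X = V) on D(Z)={2,4,5,7} D(X)={2,6,7} D(V)={2,5,6}: Z {2,4,5,7}->{4}; X {2,6,7}->{2}; V {2,5,6}->{6}
So after constraint 1: D(X) = {2}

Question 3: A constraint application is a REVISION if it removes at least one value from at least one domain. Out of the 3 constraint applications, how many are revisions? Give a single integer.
Constraint 1 (Z + X = V) on D(Z)={2,4,5,7} D(X)={2,6,7} D(V)={2,5,6}: Z {2,4,5,7}->{4}; X {2,6,7}->{2}; V {2,5,6}->{6} => REVISION
Constraint 2 (Z != X) on D(Z)={4} D(X)={2}: no change => not a revision
Constraint 3 (Z + V = X) on D(Z)={4} D(V)={6} D(X)={2}: Z {4}->{}; V {6}->{}; X {2}->{} => REVISION
Total revisions = 2

Answer: 2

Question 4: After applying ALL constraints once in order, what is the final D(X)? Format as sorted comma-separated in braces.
Answer: {}

Derivation:
Constraint 1 (Z + X = V) on D(Z)={2,4,5,7} D(X)={2,6,7} D(V)={2,5,6}: Z {2,4,5,7}->{4}; X {2,6,7}->{2}; V {2,5,6}->{6}
Constraint 2 (Z != X) on D(Z)={4} D(X)={2}: no change
Constraint 3 (Z + V = X) on D(Z)={4} D(V)={6} D(X)={2}: Z {4}->{}; V {6}->{}; X {2}->{}
So after all 3 constraints: D(X) = {}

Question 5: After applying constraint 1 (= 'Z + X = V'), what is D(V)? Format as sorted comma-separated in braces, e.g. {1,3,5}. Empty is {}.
Constraint 1 (Z + X = V) on D(Z)={2,4,5,7} D(X)={2,6,7} D(V)={2,5,6}: Z {2,4,5,7}->{4}; X {2,6,7}->{2}; V {2,5,6}->{6}
So after constraint 1: D(V) = {6}

Answer: {6}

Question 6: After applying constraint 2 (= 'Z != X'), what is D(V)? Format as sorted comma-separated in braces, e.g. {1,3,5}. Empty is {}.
Answer: {6}

Derivation:
Constraint 1 (Z + X = V) on D(Z)={2,4,5,7} D(X)={2,6,7} D(V)={2,5,6}: Z {2,4,5,7}->{4}; X {2,6,7}->{2}; V {2,5,6}->{6}
Constraint 2 (Z != X) on D(Z)={4} D(X)={2}: no change
So after constraint 2: D(V) = {6}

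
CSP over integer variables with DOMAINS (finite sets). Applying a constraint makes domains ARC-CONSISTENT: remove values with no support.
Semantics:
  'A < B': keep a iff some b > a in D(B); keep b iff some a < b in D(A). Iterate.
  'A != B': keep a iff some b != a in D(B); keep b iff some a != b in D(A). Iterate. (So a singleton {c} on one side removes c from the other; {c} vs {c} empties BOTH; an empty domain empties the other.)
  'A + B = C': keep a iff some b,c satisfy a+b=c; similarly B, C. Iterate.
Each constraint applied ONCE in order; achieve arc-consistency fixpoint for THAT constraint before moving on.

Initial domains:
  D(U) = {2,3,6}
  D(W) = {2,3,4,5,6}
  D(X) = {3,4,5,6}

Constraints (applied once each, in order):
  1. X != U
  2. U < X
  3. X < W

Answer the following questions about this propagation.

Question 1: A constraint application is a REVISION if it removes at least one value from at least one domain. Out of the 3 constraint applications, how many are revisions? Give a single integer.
Answer: 2

Derivation:
Constraint 1 (X != U) on D(X)={3,4,5,6} D(U)={2,3,6}: no change => not a revision
Constraint 2 (U < X) on D(U)={2,3,6} D(X)={3,4,5,6}: U {2,3,6}->{2,3} => REVISION
Constraint 3 (X < W) on D(X)={3,4,5,6} D(W)={2,3,4,5,6}: X {3,4,5,6}->{3,4,5}; W {2,3,4,5,6}->{4,5,6} => REVISION
Total revisions = 2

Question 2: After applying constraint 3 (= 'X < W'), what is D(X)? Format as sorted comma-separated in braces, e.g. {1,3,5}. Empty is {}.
Constraint 1 (X != U) on D(X)={3,4,5,6} D(U)={2,3,6}: no change
Constraint 2 (U < X) on D(U)={2,3,6} D(X)={3,4,5,6}: U {2,3,6}->{2,3}
Constraint 3 (X < W) on D(X)={3,4,5,6} D(W)={2,3,4,5,6}: X {3,4,5,6}->{3,4,5}; W {2,3,4,5,6}->{4,5,6}
So after constraint 3: D(X) = {3,4,5}

Answer: {3,4,5}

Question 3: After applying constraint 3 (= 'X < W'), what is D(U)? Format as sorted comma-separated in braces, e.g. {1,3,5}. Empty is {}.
Answer: {2,3}

Derivation:
Constraint 1 (X != U) on D(X)={3,4,5,6} D(U)={2,3,6}: no change
Constraint 2 (U < X) on D(U)={2,3,6} D(X)={3,4,5,6}: U {2,3,6}->{2,3}
Constraint 3 (X < W) on D(X)={3,4,5,6} D(W)={2,3,4,5,6}: X {3,4,5,6}->{3,4,5}; W {2,3,4,5,6}->{4,5,6}
So after constraint 3: D(U) = {2,3}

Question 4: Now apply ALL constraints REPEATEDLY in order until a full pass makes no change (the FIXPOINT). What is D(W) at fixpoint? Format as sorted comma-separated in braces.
Answer: {4,5,6}

Derivation:
pass 0 (initial): D(W)={2,3,4,5,6}
pass 1: U {2,3,6}->{2,3}; W {2,3,4,5,6}->{4,5,6}; X {3,4,5,6}->{3,4,5}
pass 2: no change
Fixpoint after 2 passes: D(W) = {4,5,6}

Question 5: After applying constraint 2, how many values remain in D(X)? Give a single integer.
Answer: 4

Derivation:
Constraint 1 (X != U) on D(X)={3,4,5,6} D(U)={2,3,6}: no change
Constraint 2 (U < X) on D(U)={2,3,6} D(X)={3,4,5,6}: U {2,3,6}->{2,3}
So after constraint 2: D(X)={3,4,5,6}, size = 4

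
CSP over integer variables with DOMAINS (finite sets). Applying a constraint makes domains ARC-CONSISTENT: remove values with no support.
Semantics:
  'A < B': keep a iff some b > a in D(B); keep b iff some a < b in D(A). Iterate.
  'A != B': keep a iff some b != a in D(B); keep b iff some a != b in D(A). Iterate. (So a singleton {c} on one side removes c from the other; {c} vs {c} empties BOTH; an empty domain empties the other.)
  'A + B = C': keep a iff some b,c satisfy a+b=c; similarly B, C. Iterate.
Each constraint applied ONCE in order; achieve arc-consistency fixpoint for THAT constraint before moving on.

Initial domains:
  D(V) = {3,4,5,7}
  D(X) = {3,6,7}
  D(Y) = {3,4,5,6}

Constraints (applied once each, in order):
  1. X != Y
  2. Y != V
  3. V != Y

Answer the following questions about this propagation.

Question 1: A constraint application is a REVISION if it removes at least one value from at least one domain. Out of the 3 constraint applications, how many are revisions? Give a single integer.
Answer: 0

Derivation:
Constraint 1 (X != Y) on D(X)={3,6,7} D(Y)={3,4,5,6}: no change => not a revision
Constraint 2 (Y != V) on D(Y)={3,4,5,6} D(V)={3,4,5,7}: no change => not a revision
Constraint 3 (V != Y) on D(V)={3,4,5,7} D(Y)={3,4,5,6}: no change => not a revision
Total revisions = 0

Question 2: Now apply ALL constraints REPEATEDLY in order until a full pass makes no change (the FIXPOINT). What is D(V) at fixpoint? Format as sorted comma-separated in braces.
pass 0 (initial): D(V)={3,4,5,7}
pass 1: no change
Fixpoint after 1 passes: D(V) = {3,4,5,7}

Answer: {3,4,5,7}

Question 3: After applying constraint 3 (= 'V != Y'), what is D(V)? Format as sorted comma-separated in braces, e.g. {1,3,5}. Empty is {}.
Constraint 1 (X != Y) on D(X)={3,6,7} D(Y)={3,4,5,6}: no change
Constraint 2 (Y != V) on D(Y)={3,4,5,6} D(V)={3,4,5,7}: no change
Constraint 3 (V != Y) on D(V)={3,4,5,7} D(Y)={3,4,5,6}: no change
So after constraint 3: D(V) = {3,4,5,7}

Answer: {3,4,5,7}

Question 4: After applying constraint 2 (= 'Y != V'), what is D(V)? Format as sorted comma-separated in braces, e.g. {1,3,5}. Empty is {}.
Answer: {3,4,5,7}

Derivation:
Constraint 1 (X != Y) on D(X)={3,6,7} D(Y)={3,4,5,6}: no change
Constraint 2 (Y != V) on D(Y)={3,4,5,6} D(V)={3,4,5,7}: no change
So after constraint 2: D(V) = {3,4,5,7}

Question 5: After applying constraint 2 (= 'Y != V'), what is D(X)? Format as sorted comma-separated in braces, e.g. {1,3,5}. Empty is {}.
Constraint 1 (X != Y) on D(X)={3,6,7} D(Y)={3,4,5,6}: no change
Constraint 2 (Y != V) on D(Y)={3,4,5,6} D(V)={3,4,5,7}: no change
So after constraint 2: D(X) = {3,6,7}

Answer: {3,6,7}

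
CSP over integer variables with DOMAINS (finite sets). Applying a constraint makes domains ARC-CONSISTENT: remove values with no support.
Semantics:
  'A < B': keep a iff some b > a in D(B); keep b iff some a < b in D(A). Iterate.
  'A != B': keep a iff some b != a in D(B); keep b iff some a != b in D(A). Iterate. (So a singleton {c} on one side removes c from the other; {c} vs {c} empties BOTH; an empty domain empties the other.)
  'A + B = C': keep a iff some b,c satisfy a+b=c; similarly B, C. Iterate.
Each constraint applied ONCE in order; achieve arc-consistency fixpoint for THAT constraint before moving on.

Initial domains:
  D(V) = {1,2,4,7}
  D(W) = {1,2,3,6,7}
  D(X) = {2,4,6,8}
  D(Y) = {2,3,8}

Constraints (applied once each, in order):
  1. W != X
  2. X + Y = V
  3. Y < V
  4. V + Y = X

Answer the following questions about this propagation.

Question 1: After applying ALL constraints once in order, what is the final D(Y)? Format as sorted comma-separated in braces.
Answer: {}

Derivation:
Constraint 1 (W != X) on D(W)={1,2,3,6,7} D(X)={2,4,6,8}: no change
Constraint 2 (X + Y = V) on D(X)={2,4,6,8} D(Y)={2,3,8} D(V)={1,2,4,7}: X {2,4,6,8}->{2,4}; Y {2,3,8}->{2,3}; V {1,2,4,7}->{4,7}
Constraint 3 (Y < V) on D(Y)={2,3} D(V)={4,7}: no change
Constraint 4 (V + Y = X) on D(V)={4,7} D(Y)={2,3} D(X)={2,4}: V {4,7}->{}; Y {2,3}->{}; X {2,4}->{}
So after all 4 constraints: D(Y) = {}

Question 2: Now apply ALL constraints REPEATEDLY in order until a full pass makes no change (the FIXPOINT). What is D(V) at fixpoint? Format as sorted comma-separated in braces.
pass 0 (initial): D(V)={1,2,4,7}
pass 1: V {1,2,4,7}->{}; X {2,4,6,8}->{}; Y {2,3,8}->{}
pass 2: W {1,2,3,6,7}->{}
pass 3: no change
Fixpoint after 3 passes: D(V) = {}

Answer: {}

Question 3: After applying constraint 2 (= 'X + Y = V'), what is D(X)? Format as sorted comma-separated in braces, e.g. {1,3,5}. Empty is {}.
Answer: {2,4}

Derivation:
Constraint 1 (W != X) on D(W)={1,2,3,6,7} D(X)={2,4,6,8}: no change
Constraint 2 (X + Y = V) on D(X)={2,4,6,8} D(Y)={2,3,8} D(V)={1,2,4,7}: X {2,4,6,8}->{2,4}; Y {2,3,8}->{2,3}; V {1,2,4,7}->{4,7}
So after constraint 2: D(X) = {2,4}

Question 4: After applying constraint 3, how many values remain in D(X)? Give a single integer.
Answer: 2

Derivation:
Constraint 1 (W != X) on D(W)={1,2,3,6,7} D(X)={2,4,6,8}: no change
Constraint 2 (X + Y = V) on D(X)={2,4,6,8} D(Y)={2,3,8} D(V)={1,2,4,7}: X {2,4,6,8}->{2,4}; Y {2,3,8}->{2,3}; V {1,2,4,7}->{4,7}
Constraint 3 (Y < V) on D(Y)={2,3} D(V)={4,7}: no change
So after constraint 3: D(X)={2,4}, size = 2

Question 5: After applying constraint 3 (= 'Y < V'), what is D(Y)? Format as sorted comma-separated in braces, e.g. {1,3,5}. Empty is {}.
Constraint 1 (W != X) on D(W)={1,2,3,6,7} D(X)={2,4,6,8}: no change
Constraint 2 (X + Y = V) on D(X)={2,4,6,8} D(Y)={2,3,8} D(V)={1,2,4,7}: X {2,4,6,8}->{2,4}; Y {2,3,8}->{2,3}; V {1,2,4,7}->{4,7}
Constraint 3 (Y < V) on D(Y)={2,3} D(V)={4,7}: no change
So after constraint 3: D(Y) = {2,3}

Answer: {2,3}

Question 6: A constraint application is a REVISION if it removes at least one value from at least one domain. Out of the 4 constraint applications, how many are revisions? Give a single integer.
Constraint 1 (W != X) on D(W)={1,2,3,6,7} D(X)={2,4,6,8}: no change => not a revision
Constraint 2 (X + Y = V) on D(X)={2,4,6,8} D(Y)={2,3,8} D(V)={1,2,4,7}: X {2,4,6,8}->{2,4}; Y {2,3,8}->{2,3}; V {1,2,4,7}->{4,7} => REVISION
Constraint 3 (Y < V) on D(Y)={2,3} D(V)={4,7}: no change => not a revision
Constraint 4 (V + Y = X) on D(V)={4,7} D(Y)={2,3} D(X)={2,4}: V {4,7}->{}; Y {2,3}->{}; X {2,4}->{} => REVISION
Total revisions = 2

Answer: 2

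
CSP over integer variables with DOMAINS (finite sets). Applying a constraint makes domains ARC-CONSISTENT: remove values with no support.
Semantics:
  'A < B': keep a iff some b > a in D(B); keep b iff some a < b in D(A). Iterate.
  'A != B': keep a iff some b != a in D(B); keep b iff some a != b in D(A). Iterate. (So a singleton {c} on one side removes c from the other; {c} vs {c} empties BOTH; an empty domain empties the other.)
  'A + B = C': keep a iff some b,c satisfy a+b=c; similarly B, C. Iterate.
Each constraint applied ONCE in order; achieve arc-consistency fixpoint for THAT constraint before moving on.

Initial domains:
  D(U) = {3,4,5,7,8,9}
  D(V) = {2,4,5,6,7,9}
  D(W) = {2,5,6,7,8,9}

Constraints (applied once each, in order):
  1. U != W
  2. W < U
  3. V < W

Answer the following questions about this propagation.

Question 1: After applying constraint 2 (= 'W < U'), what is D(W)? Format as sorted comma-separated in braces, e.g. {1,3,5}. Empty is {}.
Answer: {2,5,6,7,8}

Derivation:
Constraint 1 (U != W) on D(U)={3,4,5,7,8,9} D(W)={2,5,6,7,8,9}: no change
Constraint 2 (W < U) on D(W)={2,5,6,7,8,9} D(U)={3,4,5,7,8,9}: W {2,5,6,7,8,9}->{2,5,6,7,8}
So after constraint 2: D(W) = {2,5,6,7,8}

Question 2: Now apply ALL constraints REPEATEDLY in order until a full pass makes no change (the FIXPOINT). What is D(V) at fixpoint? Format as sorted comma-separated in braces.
Answer: {2,4,5,6,7}

Derivation:
pass 0 (initial): D(V)={2,4,5,6,7,9}
pass 1: V {2,4,5,6,7,9}->{2,4,5,6,7}; W {2,5,6,7,8,9}->{5,6,7,8}
pass 2: U {3,4,5,7,8,9}->{7,8,9}
pass 3: no change
Fixpoint after 3 passes: D(V) = {2,4,5,6,7}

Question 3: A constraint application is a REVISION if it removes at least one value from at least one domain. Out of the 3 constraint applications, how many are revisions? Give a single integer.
Constraint 1 (U != W) on D(U)={3,4,5,7,8,9} D(W)={2,5,6,7,8,9}: no change => not a revision
Constraint 2 (W < U) on D(W)={2,5,6,7,8,9} D(U)={3,4,5,7,8,9}: W {2,5,6,7,8,9}->{2,5,6,7,8} => REVISION
Constraint 3 (V < W) on D(V)={2,4,5,6,7,9} D(W)={2,5,6,7,8}: V {2,4,5,6,7,9}->{2,4,5,6,7}; W {2,5,6,7,8}->{5,6,7,8} => REVISION
Total revisions = 2

Answer: 2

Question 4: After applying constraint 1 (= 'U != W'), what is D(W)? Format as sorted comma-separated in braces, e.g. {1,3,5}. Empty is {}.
Answer: {2,5,6,7,8,9}

Derivation:
Constraint 1 (U != W) on D(U)={3,4,5,7,8,9} D(W)={2,5,6,7,8,9}: no change
So after constraint 1: D(W) = {2,5,6,7,8,9}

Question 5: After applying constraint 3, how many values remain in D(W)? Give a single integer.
Constraint 1 (U != W) on D(U)={3,4,5,7,8,9} D(W)={2,5,6,7,8,9}: no change
Constraint 2 (W < U) on D(W)={2,5,6,7,8,9} D(U)={3,4,5,7,8,9}: W {2,5,6,7,8,9}->{2,5,6,7,8}
Constraint 3 (V < W) on D(V)={2,4,5,6,7,9} D(W)={2,5,6,7,8}: V {2,4,5,6,7,9}->{2,4,5,6,7}; W {2,5,6,7,8}->{5,6,7,8}
So after constraint 3: D(W)={5,6,7,8}, size = 4

Answer: 4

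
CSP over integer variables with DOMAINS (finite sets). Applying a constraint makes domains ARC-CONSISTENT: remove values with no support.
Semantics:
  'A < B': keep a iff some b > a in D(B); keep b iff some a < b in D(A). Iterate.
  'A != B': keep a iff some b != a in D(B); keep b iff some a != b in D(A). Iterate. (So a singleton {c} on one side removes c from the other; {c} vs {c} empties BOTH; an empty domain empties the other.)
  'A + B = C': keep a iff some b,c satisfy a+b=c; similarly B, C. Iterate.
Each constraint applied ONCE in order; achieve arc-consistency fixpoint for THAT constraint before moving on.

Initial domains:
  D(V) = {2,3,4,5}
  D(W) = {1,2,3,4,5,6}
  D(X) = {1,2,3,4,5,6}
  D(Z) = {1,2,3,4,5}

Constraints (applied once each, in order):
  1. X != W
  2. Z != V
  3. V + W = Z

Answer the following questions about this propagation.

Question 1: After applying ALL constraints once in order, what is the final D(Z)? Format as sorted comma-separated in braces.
Constraint 1 (X != W) on D(X)={1,2,3,4,5,6} D(W)={1,2,3,4,5,6}: no change
Constraint 2 (Z != V) on D(Z)={1,2,3,4,5} D(V)={2,3,4,5}: no change
Constraint 3 (V + W = Z) on D(V)={2,3,4,5} D(W)={1,2,3,4,5,6} D(Z)={1,2,3,4,5}: V {2,3,4,5}->{2,3,4}; W {1,2,3,4,5,6}->{1,2,3}; Z {1,2,3,4,5}->{3,4,5}
So after all 3 constraints: D(Z) = {3,4,5}

Answer: {3,4,5}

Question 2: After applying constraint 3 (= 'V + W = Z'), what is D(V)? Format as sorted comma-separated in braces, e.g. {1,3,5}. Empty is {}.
Answer: {2,3,4}

Derivation:
Constraint 1 (X != W) on D(X)={1,2,3,4,5,6} D(W)={1,2,3,4,5,6}: no change
Constraint 2 (Z != V) on D(Z)={1,2,3,4,5} D(V)={2,3,4,5}: no change
Constraint 3 (V + W = Z) on D(V)={2,3,4,5} D(W)={1,2,3,4,5,6} D(Z)={1,2,3,4,5}: V {2,3,4,5}->{2,3,4}; W {1,2,3,4,5,6}->{1,2,3}; Z {1,2,3,4,5}->{3,4,5}
So after constraint 3: D(V) = {2,3,4}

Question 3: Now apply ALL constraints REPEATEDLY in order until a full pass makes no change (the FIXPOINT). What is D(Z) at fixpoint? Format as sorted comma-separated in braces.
Answer: {3,4,5}

Derivation:
pass 0 (initial): D(Z)={1,2,3,4,5}
pass 1: V {2,3,4,5}->{2,3,4}; W {1,2,3,4,5,6}->{1,2,3}; Z {1,2,3,4,5}->{3,4,5}
pass 2: no change
Fixpoint after 2 passes: D(Z) = {3,4,5}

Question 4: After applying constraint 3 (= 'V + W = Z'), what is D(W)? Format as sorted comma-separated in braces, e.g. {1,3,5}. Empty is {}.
Answer: {1,2,3}

Derivation:
Constraint 1 (X != W) on D(X)={1,2,3,4,5,6} D(W)={1,2,3,4,5,6}: no change
Constraint 2 (Z != V) on D(Z)={1,2,3,4,5} D(V)={2,3,4,5}: no change
Constraint 3 (V + W = Z) on D(V)={2,3,4,5} D(W)={1,2,3,4,5,6} D(Z)={1,2,3,4,5}: V {2,3,4,5}->{2,3,4}; W {1,2,3,4,5,6}->{1,2,3}; Z {1,2,3,4,5}->{3,4,5}
So after constraint 3: D(W) = {1,2,3}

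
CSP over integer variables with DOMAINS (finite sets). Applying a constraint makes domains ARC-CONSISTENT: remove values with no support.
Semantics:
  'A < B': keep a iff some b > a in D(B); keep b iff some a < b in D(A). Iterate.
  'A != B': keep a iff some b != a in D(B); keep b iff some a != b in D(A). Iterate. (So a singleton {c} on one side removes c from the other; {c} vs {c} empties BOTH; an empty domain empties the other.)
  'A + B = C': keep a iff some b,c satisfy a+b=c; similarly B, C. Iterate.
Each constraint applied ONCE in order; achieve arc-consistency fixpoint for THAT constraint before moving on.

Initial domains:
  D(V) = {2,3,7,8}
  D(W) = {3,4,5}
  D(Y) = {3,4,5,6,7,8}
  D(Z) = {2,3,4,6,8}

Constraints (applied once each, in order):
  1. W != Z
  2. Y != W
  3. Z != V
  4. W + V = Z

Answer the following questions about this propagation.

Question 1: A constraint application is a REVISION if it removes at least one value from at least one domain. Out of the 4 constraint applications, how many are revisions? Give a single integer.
Answer: 1

Derivation:
Constraint 1 (W != Z) on D(W)={3,4,5} D(Z)={2,3,4,6,8}: no change => not a revision
Constraint 2 (Y != W) on D(Y)={3,4,5,6,7,8} D(W)={3,4,5}: no change => not a revision
Constraint 3 (Z != V) on D(Z)={2,3,4,6,8} D(V)={2,3,7,8}: no change => not a revision
Constraint 4 (W + V = Z) on D(W)={3,4,5} D(V)={2,3,7,8} D(Z)={2,3,4,6,8}: V {2,3,7,8}->{2,3}; Z {2,3,4,6,8}->{6,8} => REVISION
Total revisions = 1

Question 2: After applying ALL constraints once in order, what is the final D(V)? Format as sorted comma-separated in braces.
Answer: {2,3}

Derivation:
Constraint 1 (W != Z) on D(W)={3,4,5} D(Z)={2,3,4,6,8}: no change
Constraint 2 (Y != W) on D(Y)={3,4,5,6,7,8} D(W)={3,4,5}: no change
Constraint 3 (Z != V) on D(Z)={2,3,4,6,8} D(V)={2,3,7,8}: no change
Constraint 4 (W + V = Z) on D(W)={3,4,5} D(V)={2,3,7,8} D(Z)={2,3,4,6,8}: V {2,3,7,8}->{2,3}; Z {2,3,4,6,8}->{6,8}
So after all 4 constraints: D(V) = {2,3}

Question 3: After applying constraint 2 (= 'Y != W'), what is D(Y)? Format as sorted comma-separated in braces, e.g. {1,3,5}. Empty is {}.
Answer: {3,4,5,6,7,8}

Derivation:
Constraint 1 (W != Z) on D(W)={3,4,5} D(Z)={2,3,4,6,8}: no change
Constraint 2 (Y != W) on D(Y)={3,4,5,6,7,8} D(W)={3,4,5}: no change
So after constraint 2: D(Y) = {3,4,5,6,7,8}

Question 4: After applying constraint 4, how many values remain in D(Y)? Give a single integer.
Constraint 1 (W != Z) on D(W)={3,4,5} D(Z)={2,3,4,6,8}: no change
Constraint 2 (Y != W) on D(Y)={3,4,5,6,7,8} D(W)={3,4,5}: no change
Constraint 3 (Z != V) on D(Z)={2,3,4,6,8} D(V)={2,3,7,8}: no change
Constraint 4 (W + V = Z) on D(W)={3,4,5} D(V)={2,3,7,8} D(Z)={2,3,4,6,8}: V {2,3,7,8}->{2,3}; Z {2,3,4,6,8}->{6,8}
So after constraint 4: D(Y)={3,4,5,6,7,8}, size = 6

Answer: 6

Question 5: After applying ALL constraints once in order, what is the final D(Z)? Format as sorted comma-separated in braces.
Answer: {6,8}

Derivation:
Constraint 1 (W != Z) on D(W)={3,4,5} D(Z)={2,3,4,6,8}: no change
Constraint 2 (Y != W) on D(Y)={3,4,5,6,7,8} D(W)={3,4,5}: no change
Constraint 3 (Z != V) on D(Z)={2,3,4,6,8} D(V)={2,3,7,8}: no change
Constraint 4 (W + V = Z) on D(W)={3,4,5} D(V)={2,3,7,8} D(Z)={2,3,4,6,8}: V {2,3,7,8}->{2,3}; Z {2,3,4,6,8}->{6,8}
So after all 4 constraints: D(Z) = {6,8}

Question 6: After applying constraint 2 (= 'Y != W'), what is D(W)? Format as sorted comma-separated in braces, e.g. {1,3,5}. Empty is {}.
Answer: {3,4,5}

Derivation:
Constraint 1 (W != Z) on D(W)={3,4,5} D(Z)={2,3,4,6,8}: no change
Constraint 2 (Y != W) on D(Y)={3,4,5,6,7,8} D(W)={3,4,5}: no change
So after constraint 2: D(W) = {3,4,5}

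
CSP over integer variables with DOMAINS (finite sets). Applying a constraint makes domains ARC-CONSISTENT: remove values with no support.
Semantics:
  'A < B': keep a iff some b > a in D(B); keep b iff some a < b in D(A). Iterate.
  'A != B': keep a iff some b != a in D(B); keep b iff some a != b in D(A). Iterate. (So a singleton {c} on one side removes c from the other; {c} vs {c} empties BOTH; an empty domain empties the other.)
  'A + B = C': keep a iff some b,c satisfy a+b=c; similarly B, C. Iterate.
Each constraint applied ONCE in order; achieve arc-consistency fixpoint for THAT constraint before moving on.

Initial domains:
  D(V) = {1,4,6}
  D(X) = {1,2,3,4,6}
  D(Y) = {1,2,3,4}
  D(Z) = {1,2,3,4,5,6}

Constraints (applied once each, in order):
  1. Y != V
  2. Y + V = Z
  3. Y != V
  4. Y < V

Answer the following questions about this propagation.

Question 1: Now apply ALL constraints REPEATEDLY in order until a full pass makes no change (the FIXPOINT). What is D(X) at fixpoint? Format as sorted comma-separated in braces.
pass 0 (initial): D(X)={1,2,3,4,6}
pass 1: V {1,4,6}->{4}; Y {1,2,3,4}->{1,2,3}; Z {1,2,3,4,5,6}->{2,3,4,5,6}
pass 2: Y {1,2,3}->{1,2}; Z {2,3,4,5,6}->{5,6}
pass 3: no change
Fixpoint after 3 passes: D(X) = {1,2,3,4,6}

Answer: {1,2,3,4,6}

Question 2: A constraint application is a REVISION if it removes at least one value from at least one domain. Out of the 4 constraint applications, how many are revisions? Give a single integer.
Answer: 2

Derivation:
Constraint 1 (Y != V) on D(Y)={1,2,3,4} D(V)={1,4,6}: no change => not a revision
Constraint 2 (Y + V = Z) on D(Y)={1,2,3,4} D(V)={1,4,6} D(Z)={1,2,3,4,5,6}: V {1,4,6}->{1,4}; Z {1,2,3,4,5,6}->{2,3,4,5,6} => REVISION
Constraint 3 (Y != V) on D(Y)={1,2,3,4} D(V)={1,4}: no change => not a revision
Constraint 4 (Y < V) on D(Y)={1,2,3,4} D(V)={1,4}: Y {1,2,3,4}->{1,2,3}; V {1,4}->{4} => REVISION
Total revisions = 2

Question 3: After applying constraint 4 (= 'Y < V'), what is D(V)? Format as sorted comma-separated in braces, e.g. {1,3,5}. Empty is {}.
Answer: {4}

Derivation:
Constraint 1 (Y != V) on D(Y)={1,2,3,4} D(V)={1,4,6}: no change
Constraint 2 (Y + V = Z) on D(Y)={1,2,3,4} D(V)={1,4,6} D(Z)={1,2,3,4,5,6}: V {1,4,6}->{1,4}; Z {1,2,3,4,5,6}->{2,3,4,5,6}
Constraint 3 (Y != V) on D(Y)={1,2,3,4} D(V)={1,4}: no change
Constraint 4 (Y < V) on D(Y)={1,2,3,4} D(V)={1,4}: Y {1,2,3,4}->{1,2,3}; V {1,4}->{4}
So after constraint 4: D(V) = {4}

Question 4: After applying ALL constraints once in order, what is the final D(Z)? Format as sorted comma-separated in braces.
Answer: {2,3,4,5,6}

Derivation:
Constraint 1 (Y != V) on D(Y)={1,2,3,4} D(V)={1,4,6}: no change
Constraint 2 (Y + V = Z) on D(Y)={1,2,3,4} D(V)={1,4,6} D(Z)={1,2,3,4,5,6}: V {1,4,6}->{1,4}; Z {1,2,3,4,5,6}->{2,3,4,5,6}
Constraint 3 (Y != V) on D(Y)={1,2,3,4} D(V)={1,4}: no change
Constraint 4 (Y < V) on D(Y)={1,2,3,4} D(V)={1,4}: Y {1,2,3,4}->{1,2,3}; V {1,4}->{4}
So after all 4 constraints: D(Z) = {2,3,4,5,6}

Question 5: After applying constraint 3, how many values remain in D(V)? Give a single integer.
Constraint 1 (Y != V) on D(Y)={1,2,3,4} D(V)={1,4,6}: no change
Constraint 2 (Y + V = Z) on D(Y)={1,2,3,4} D(V)={1,4,6} D(Z)={1,2,3,4,5,6}: V {1,4,6}->{1,4}; Z {1,2,3,4,5,6}->{2,3,4,5,6}
Constraint 3 (Y != V) on D(Y)={1,2,3,4} D(V)={1,4}: no change
So after constraint 3: D(V)={1,4}, size = 2

Answer: 2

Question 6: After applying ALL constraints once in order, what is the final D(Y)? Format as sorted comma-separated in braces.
Answer: {1,2,3}

Derivation:
Constraint 1 (Y != V) on D(Y)={1,2,3,4} D(V)={1,4,6}: no change
Constraint 2 (Y + V = Z) on D(Y)={1,2,3,4} D(V)={1,4,6} D(Z)={1,2,3,4,5,6}: V {1,4,6}->{1,4}; Z {1,2,3,4,5,6}->{2,3,4,5,6}
Constraint 3 (Y != V) on D(Y)={1,2,3,4} D(V)={1,4}: no change
Constraint 4 (Y < V) on D(Y)={1,2,3,4} D(V)={1,4}: Y {1,2,3,4}->{1,2,3}; V {1,4}->{4}
So after all 4 constraints: D(Y) = {1,2,3}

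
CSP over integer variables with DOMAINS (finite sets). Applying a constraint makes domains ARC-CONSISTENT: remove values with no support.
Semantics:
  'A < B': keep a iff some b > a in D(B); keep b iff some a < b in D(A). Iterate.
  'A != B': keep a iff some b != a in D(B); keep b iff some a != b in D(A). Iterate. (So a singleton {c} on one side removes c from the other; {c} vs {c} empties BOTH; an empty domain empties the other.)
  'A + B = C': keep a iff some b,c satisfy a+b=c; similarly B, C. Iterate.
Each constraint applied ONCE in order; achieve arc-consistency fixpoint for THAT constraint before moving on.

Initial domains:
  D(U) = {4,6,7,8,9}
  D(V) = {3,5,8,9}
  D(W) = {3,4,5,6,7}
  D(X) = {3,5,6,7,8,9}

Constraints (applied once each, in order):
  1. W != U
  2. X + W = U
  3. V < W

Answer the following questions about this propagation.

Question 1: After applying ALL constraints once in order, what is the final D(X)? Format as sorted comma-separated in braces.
Answer: {3,5,6}

Derivation:
Constraint 1 (W != U) on D(W)={3,4,5,6,7} D(U)={4,6,7,8,9}: no change
Constraint 2 (X + W = U) on D(X)={3,5,6,7,8,9} D(W)={3,4,5,6,7} D(U)={4,6,7,8,9}: X {3,5,6,7,8,9}->{3,5,6}; W {3,4,5,6,7}->{3,4,5,6}; U {4,6,7,8,9}->{6,7,8,9}
Constraint 3 (V < W) on D(V)={3,5,8,9} D(W)={3,4,5,6}: V {3,5,8,9}->{3,5}; W {3,4,5,6}->{4,5,6}
So after all 3 constraints: D(X) = {3,5,6}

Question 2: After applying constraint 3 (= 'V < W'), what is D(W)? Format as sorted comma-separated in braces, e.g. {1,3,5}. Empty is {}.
Answer: {4,5,6}

Derivation:
Constraint 1 (W != U) on D(W)={3,4,5,6,7} D(U)={4,6,7,8,9}: no change
Constraint 2 (X + W = U) on D(X)={3,5,6,7,8,9} D(W)={3,4,5,6,7} D(U)={4,6,7,8,9}: X {3,5,6,7,8,9}->{3,5,6}; W {3,4,5,6,7}->{3,4,5,6}; U {4,6,7,8,9}->{6,7,8,9}
Constraint 3 (V < W) on D(V)={3,5,8,9} D(W)={3,4,5,6}: V {3,5,8,9}->{3,5}; W {3,4,5,6}->{4,5,6}
So after constraint 3: D(W) = {4,5,6}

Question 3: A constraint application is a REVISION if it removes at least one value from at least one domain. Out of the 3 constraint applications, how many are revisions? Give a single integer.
Constraint 1 (W != U) on D(W)={3,4,5,6,7} D(U)={4,6,7,8,9}: no change => not a revision
Constraint 2 (X + W = U) on D(X)={3,5,6,7,8,9} D(W)={3,4,5,6,7} D(U)={4,6,7,8,9}: X {3,5,6,7,8,9}->{3,5,6}; W {3,4,5,6,7}->{3,4,5,6}; U {4,6,7,8,9}->{6,7,8,9} => REVISION
Constraint 3 (V < W) on D(V)={3,5,8,9} D(W)={3,4,5,6}: V {3,5,8,9}->{3,5}; W {3,4,5,6}->{4,5,6} => REVISION
Total revisions = 2

Answer: 2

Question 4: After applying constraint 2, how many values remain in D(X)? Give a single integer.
Constraint 1 (W != U) on D(W)={3,4,5,6,7} D(U)={4,6,7,8,9}: no change
Constraint 2 (X + W = U) on D(X)={3,5,6,7,8,9} D(W)={3,4,5,6,7} D(U)={4,6,7,8,9}: X {3,5,6,7,8,9}->{3,5,6}; W {3,4,5,6,7}->{3,4,5,6}; U {4,6,7,8,9}->{6,7,8,9}
So after constraint 2: D(X)={3,5,6}, size = 3

Answer: 3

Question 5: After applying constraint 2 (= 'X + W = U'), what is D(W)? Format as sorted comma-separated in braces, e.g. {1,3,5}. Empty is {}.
Constraint 1 (W != U) on D(W)={3,4,5,6,7} D(U)={4,6,7,8,9}: no change
Constraint 2 (X + W = U) on D(X)={3,5,6,7,8,9} D(W)={3,4,5,6,7} D(U)={4,6,7,8,9}: X {3,5,6,7,8,9}->{3,5,6}; W {3,4,5,6,7}->{3,4,5,6}; U {4,6,7,8,9}->{6,7,8,9}
So after constraint 2: D(W) = {3,4,5,6}

Answer: {3,4,5,6}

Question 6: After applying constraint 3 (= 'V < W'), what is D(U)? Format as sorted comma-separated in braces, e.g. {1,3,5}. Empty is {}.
Constraint 1 (W != U) on D(W)={3,4,5,6,7} D(U)={4,6,7,8,9}: no change
Constraint 2 (X + W = U) on D(X)={3,5,6,7,8,9} D(W)={3,4,5,6,7} D(U)={4,6,7,8,9}: X {3,5,6,7,8,9}->{3,5,6}; W {3,4,5,6,7}->{3,4,5,6}; U {4,6,7,8,9}->{6,7,8,9}
Constraint 3 (V < W) on D(V)={3,5,8,9} D(W)={3,4,5,6}: V {3,5,8,9}->{3,5}; W {3,4,5,6}->{4,5,6}
So after constraint 3: D(U) = {6,7,8,9}

Answer: {6,7,8,9}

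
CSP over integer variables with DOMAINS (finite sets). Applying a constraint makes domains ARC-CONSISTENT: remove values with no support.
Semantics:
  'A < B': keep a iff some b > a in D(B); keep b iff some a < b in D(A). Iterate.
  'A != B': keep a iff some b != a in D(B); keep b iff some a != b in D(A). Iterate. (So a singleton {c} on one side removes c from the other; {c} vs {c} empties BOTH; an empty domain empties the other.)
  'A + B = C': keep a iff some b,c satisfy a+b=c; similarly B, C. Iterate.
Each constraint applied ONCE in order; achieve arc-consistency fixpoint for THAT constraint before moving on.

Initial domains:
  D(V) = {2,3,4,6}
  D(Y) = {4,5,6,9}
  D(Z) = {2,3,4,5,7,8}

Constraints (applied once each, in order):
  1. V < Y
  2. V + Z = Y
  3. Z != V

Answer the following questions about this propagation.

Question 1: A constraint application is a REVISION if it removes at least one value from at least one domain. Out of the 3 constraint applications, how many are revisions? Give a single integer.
Constraint 1 (V < Y) on D(V)={2,3,4,6} D(Y)={4,5,6,9}: no change => not a revision
Constraint 2 (V + Z = Y) on D(V)={2,3,4,6} D(Z)={2,3,4,5,7,8} D(Y)={4,5,6,9}: Z {2,3,4,5,7,8}->{2,3,4,5,7} => REVISION
Constraint 3 (Z != V) on D(Z)={2,3,4,5,7} D(V)={2,3,4,6}: no change => not a revision
Total revisions = 1

Answer: 1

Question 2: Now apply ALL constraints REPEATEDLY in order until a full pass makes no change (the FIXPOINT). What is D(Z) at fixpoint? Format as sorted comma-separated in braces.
pass 0 (initial): D(Z)={2,3,4,5,7,8}
pass 1: Z {2,3,4,5,7,8}->{2,3,4,5,7}
pass 2: no change
Fixpoint after 2 passes: D(Z) = {2,3,4,5,7}

Answer: {2,3,4,5,7}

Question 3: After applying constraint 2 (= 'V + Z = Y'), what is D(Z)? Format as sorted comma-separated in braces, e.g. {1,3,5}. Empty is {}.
Constraint 1 (V < Y) on D(V)={2,3,4,6} D(Y)={4,5,6,9}: no change
Constraint 2 (V + Z = Y) on D(V)={2,3,4,6} D(Z)={2,3,4,5,7,8} D(Y)={4,5,6,9}: Z {2,3,4,5,7,8}->{2,3,4,5,7}
So after constraint 2: D(Z) = {2,3,4,5,7}

Answer: {2,3,4,5,7}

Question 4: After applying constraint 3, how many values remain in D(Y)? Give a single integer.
Constraint 1 (V < Y) on D(V)={2,3,4,6} D(Y)={4,5,6,9}: no change
Constraint 2 (V + Z = Y) on D(V)={2,3,4,6} D(Z)={2,3,4,5,7,8} D(Y)={4,5,6,9}: Z {2,3,4,5,7,8}->{2,3,4,5,7}
Constraint 3 (Z != V) on D(Z)={2,3,4,5,7} D(V)={2,3,4,6}: no change
So after constraint 3: D(Y)={4,5,6,9}, size = 4

Answer: 4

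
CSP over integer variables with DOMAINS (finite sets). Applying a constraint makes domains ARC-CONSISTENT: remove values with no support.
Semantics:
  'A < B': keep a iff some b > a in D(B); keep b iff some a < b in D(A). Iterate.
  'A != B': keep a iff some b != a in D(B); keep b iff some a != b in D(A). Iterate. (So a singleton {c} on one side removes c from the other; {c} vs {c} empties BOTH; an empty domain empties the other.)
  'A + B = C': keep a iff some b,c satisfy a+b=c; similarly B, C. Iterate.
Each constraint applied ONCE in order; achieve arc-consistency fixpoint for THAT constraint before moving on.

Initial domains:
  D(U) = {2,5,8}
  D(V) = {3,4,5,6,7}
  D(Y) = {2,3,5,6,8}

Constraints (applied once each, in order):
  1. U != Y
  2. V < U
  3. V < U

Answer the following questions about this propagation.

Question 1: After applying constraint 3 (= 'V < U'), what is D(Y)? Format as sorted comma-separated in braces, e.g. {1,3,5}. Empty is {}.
Constraint 1 (U != Y) on D(U)={2,5,8} D(Y)={2,3,5,6,8}: no change
Constraint 2 (V < U) on D(V)={3,4,5,6,7} D(U)={2,5,8}: U {2,5,8}->{5,8}
Constraint 3 (V < U) on D(V)={3,4,5,6,7} D(U)={5,8}: no change
So after constraint 3: D(Y) = {2,3,5,6,8}

Answer: {2,3,5,6,8}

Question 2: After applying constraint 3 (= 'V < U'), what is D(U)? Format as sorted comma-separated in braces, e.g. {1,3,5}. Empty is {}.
Constraint 1 (U != Y) on D(U)={2,5,8} D(Y)={2,3,5,6,8}: no change
Constraint 2 (V < U) on D(V)={3,4,5,6,7} D(U)={2,5,8}: U {2,5,8}->{5,8}
Constraint 3 (V < U) on D(V)={3,4,5,6,7} D(U)={5,8}: no change
So after constraint 3: D(U) = {5,8}

Answer: {5,8}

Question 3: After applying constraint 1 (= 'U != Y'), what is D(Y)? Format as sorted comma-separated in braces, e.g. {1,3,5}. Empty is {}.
Answer: {2,3,5,6,8}

Derivation:
Constraint 1 (U != Y) on D(U)={2,5,8} D(Y)={2,3,5,6,8}: no change
So after constraint 1: D(Y) = {2,3,5,6,8}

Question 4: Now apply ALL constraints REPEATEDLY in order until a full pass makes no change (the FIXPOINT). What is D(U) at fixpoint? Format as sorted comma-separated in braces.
pass 0 (initial): D(U)={2,5,8}
pass 1: U {2,5,8}->{5,8}
pass 2: no change
Fixpoint after 2 passes: D(U) = {5,8}

Answer: {5,8}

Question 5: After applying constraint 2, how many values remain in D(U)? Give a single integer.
Answer: 2

Derivation:
Constraint 1 (U != Y) on D(U)={2,5,8} D(Y)={2,3,5,6,8}: no change
Constraint 2 (V < U) on D(V)={3,4,5,6,7} D(U)={2,5,8}: U {2,5,8}->{5,8}
So after constraint 2: D(U)={5,8}, size = 2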